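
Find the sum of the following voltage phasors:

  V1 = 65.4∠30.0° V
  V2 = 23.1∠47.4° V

Step 1 — Convert each phasor to rectangular form:
  V1 = 65.4·(cos(30.0°) + j·sin(30.0°)) = 56.64 + j32.7 V
  V2 = 23.1·(cos(47.4°) + j·sin(47.4°)) = 15.64 + j17 V
Step 2 — Sum components: V_total = 72.27 + j49.7 V.
Step 3 — Convert to polar: |V_total| = 87.72 V, ∠V_total = 34.5°.

V_total = 87.72∠34.5° V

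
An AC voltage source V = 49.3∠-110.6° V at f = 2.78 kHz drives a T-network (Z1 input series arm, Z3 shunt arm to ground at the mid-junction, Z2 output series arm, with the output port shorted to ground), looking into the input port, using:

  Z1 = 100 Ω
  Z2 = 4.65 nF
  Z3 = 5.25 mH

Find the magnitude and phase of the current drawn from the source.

Step 1 — Angular frequency: ω = 2π·f = 2π·2780 = 1.747e+04 rad/s.
Step 2 — Component impedances:
  Z1: Z = R = 100 Ω
  Z2: Z = 1/(jωC) = -j/(ω·C) = 0 - j1.231e+04 Ω
  Z3: Z = jωL = j·1.747e+04·0.00525 = 0 + j91.7 Ω
Step 3 — With the output port shorted to ground, the output series arm Z2 runs from the junction to ground; the shunt arm Z3 also runs from the junction to ground. They appear in parallel: Z3 || Z2 = 0 + j92.39 Ω.
Step 4 — Series with input arm Z1: Z_in = Z1 + (Z3 || Z2) = 100 + j92.39 Ω = 136.1∠42.7° Ω.
Step 5 — Source phasor: V = 49.3∠-110.6° V = -17.35 - j46.15 V.
Step 6 — Ohm's law: I = V / Z_total = (-17.35 - j46.15) / (100 + j92.39) = -0.3236 - j0.1625 A.
Step 7 — Convert to polar: |I| = 0.3621 A, ∠I = -153.3°.

I = 0.3621∠-153.3° A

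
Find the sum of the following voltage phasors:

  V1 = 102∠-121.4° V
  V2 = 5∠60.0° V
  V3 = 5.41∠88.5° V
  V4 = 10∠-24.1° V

Step 1 — Convert each phasor to rectangular form:
  V1 = 102·(cos(-121.4°) + j·sin(-121.4°)) = -53.14 - j87.06 V
  V2 = 5·(cos(60.0°) + j·sin(60.0°)) = 2.5 + j4.33 V
  V3 = 5.41·(cos(88.5°) + j·sin(88.5°)) = 0.1416 + j5.408 V
  V4 = 10·(cos(-24.1°) + j·sin(-24.1°)) = 9.128 - j4.083 V
Step 2 — Sum components: V_total = -41.37 - j81.41 V.
Step 3 — Convert to polar: |V_total| = 91.32 V, ∠V_total = -116.9°.

V_total = 91.32∠-116.9° V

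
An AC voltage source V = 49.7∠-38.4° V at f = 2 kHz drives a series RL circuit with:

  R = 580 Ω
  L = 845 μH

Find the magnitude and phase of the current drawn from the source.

Step 1 — Angular frequency: ω = 2π·f = 2π·2000 = 1.257e+04 rad/s.
Step 2 — Component impedances:
  R: Z = R = 580 Ω
  L: Z = jωL = j·1.257e+04·0.000845 = 0 + j10.62 Ω
Step 3 — Series combination: Z_total = R + L = 580 + j10.62 Ω = 580.1∠1.0° Ω.
Step 4 — Source phasor: V = 49.7∠-38.4° V = 38.95 - j30.87 V.
Step 5 — Ohm's law: I = V / Z_total = (38.95 - j30.87) / (580 + j10.62) = 0.06616 - j0.05444 A.
Step 6 — Convert to polar: |I| = 0.08568 A, ∠I = -39.4°.

I = 0.08568∠-39.4° A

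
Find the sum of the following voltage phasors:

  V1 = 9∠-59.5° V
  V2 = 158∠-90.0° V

Step 1 — Convert each phasor to rectangular form:
  V1 = 9·(cos(-59.5°) + j·sin(-59.5°)) = 4.568 - j7.755 V
  V2 = 158·(cos(-90.0°) + j·sin(-90.0°)) = 0 - j158 V
Step 2 — Sum components: V_total = 4.568 - j165.8 V.
Step 3 — Convert to polar: |V_total| = 165.8 V, ∠V_total = -88.4°.

V_total = 165.8∠-88.4° V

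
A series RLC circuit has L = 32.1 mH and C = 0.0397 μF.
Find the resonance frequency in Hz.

Step 1 — Resonance condition Im(Z)=0 gives ω₀ = 1/√(LC).
Step 2 — ω₀ = 1/√(0.0321·3.97e-08) = 2.801e+04 rad/s.
Step 3 — f₀ = ω₀/(2π) = 4458 Hz.

f₀ = 4458 Hz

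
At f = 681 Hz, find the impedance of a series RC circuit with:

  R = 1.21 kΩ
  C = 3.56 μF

Step 1 — Angular frequency: ω = 2π·f = 2π·681 = 4279 rad/s.
Step 2 — Component impedances:
  R: Z = R = 1210 Ω
  C: Z = 1/(jωC) = -j/(ω·C) = 0 - j65.65 Ω
Step 3 — Series combination: Z_total = R + C = 1210 - j65.65 Ω = 1212∠-3.1° Ω.

Z = 1210 - j65.65 Ω = 1212∠-3.1° Ω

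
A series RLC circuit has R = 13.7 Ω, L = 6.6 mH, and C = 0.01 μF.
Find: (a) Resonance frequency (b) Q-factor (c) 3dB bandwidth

Step 1 — Resonance: ω₀ = 1/√(LC) = 1/√(0.0066·1e-08) = 1.231e+05 rad/s.
Step 2 — f₀ = ω₀/(2π) = 1.959e+04 Hz.
Step 3 — Series Q: Q = ω₀L/R = 1.231e+05·0.0066/13.7 = 59.3.
Step 4 — Bandwidth: Δω = ω₀/Q = 2076 rad/s; BW = Δω/(2π) = 330.4 Hz.

(a) f₀ = 1.959e+04 Hz  (b) Q = 59.3  (c) BW = 330.4 Hz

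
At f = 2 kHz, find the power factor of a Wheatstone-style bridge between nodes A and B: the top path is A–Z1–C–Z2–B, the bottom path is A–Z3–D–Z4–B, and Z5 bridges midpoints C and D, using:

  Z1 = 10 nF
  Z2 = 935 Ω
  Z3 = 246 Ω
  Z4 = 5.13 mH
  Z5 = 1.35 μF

Step 1 — Angular frequency: ω = 2π·f = 2π·2000 = 1.257e+04 rad/s.
Step 2 — Component impedances:
  Z1: Z = 1/(jωC) = -j/(ω·C) = 0 - j7958 Ω
  Z2: Z = R = 935 Ω
  Z3: Z = R = 246 Ω
  Z4: Z = jωL = j·1.257e+04·0.00513 = 0 + j64.47 Ω
  Z5: Z = 1/(jωC) = -j/(ω·C) = 0 - j58.95 Ω
Step 3 — Bridge requires nodal analysis (the Z5 bridge couples midpoints C and D, so the two paths cannot be reduced to a simple series/parallel combination). Setting node B to ground and injecting 1 A at node A, the 3-node admittance system at A, C, D solves to V_A = Z_AB = 250.2 + j56.65 Ω = 256.5∠12.8° Ω.
Step 4 — Power factor: PF = cos(φ) = Re(Z)/|Z| = 250.2/256.53 = 0.9753.
Step 5 — Type: Im(Z) = 56.65 ⇒ lagging (phase φ = 12.8°).

PF = 0.9753 (lagging, φ = 12.8°)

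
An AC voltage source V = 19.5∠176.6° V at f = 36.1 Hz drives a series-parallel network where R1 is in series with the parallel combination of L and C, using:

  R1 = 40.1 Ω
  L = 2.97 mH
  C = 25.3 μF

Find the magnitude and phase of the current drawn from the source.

Step 1 — Angular frequency: ω = 2π·f = 2π·36.1 = 226.8 rad/s.
Step 2 — Component impedances:
  R1: Z = R = 40.1 Ω
  L: Z = jωL = j·226.8·0.00297 = 0 + j0.6737 Ω
  C: Z = 1/(jωC) = -j/(ω·C) = 0 - j174.3 Ω
Step 3 — Parallel branch: L || C = 1/(1/L + 1/C) = 0 + j0.6763 Ω.
Step 4 — Series with R1: Z_total = R1 + (L || C) = 40.1 + j0.6763 Ω = 40.11∠1.0° Ω.
Step 5 — Source phasor: V = 19.5∠176.6° V = -19.47 + j1.156 V.
Step 6 — Ohm's law: I = V / Z_total = (-19.47 + j1.156) / (40.1 + j0.6763) = -0.4848 + j0.03702 A.
Step 7 — Convert to polar: |I| = 0.4862 A, ∠I = 175.6°.

I = 0.4862∠175.6° A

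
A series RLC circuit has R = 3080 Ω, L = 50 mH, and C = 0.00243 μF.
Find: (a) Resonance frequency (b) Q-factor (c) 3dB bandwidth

Step 1 — Resonance: ω₀ = 1/√(LC) = 1/√(0.05·2.43e-09) = 9.072e+04 rad/s.
Step 2 — f₀ = ω₀/(2π) = 1.444e+04 Hz.
Step 3 — Series Q: Q = ω₀L/R = 9.072e+04·0.05/3080 = 1.473.
Step 4 — Bandwidth: Δω = ω₀/Q = 6.16e+04 rad/s; BW = Δω/(2π) = 9804 Hz.

(a) f₀ = 1.444e+04 Hz  (b) Q = 1.473  (c) BW = 9804 Hz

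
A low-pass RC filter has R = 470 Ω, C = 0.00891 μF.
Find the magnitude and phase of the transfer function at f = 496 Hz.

Step 1 — Angular frequency: ω = 2π·496 = 3116 rad/s.
Step 2 — Transfer function: H(jω) = 1/(1 + jωRC).
Step 3 — Denominator: 1 + jωRC = 1 + j·3116·470·8.91e-09 = 1 + j0.01305.
Step 4 — H = 0.9998 - j0.01305.
Step 5 — Magnitude: |H| = 0.9999 (-0.0 dB); phase: φ = -0.7°.

|H| = 0.9999 (-0.0 dB), φ = -0.7°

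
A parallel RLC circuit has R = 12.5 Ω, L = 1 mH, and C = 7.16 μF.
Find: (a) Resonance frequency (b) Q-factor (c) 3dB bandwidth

Step 1 — Resonance: ω₀ = 1/√(LC) = 1/√(0.001·7.16e-06) = 1.182e+04 rad/s.
Step 2 — f₀ = ω₀/(2π) = 1881 Hz.
Step 3 — Parallel Q: Q = R/(ω₀L) = 12.5/(1.182e+04·0.001) = 1.058.
Step 4 — Bandwidth: Δω = ω₀/Q = 1.117e+04 rad/s; BW = Δω/(2π) = 1778 Hz.

(a) f₀ = 1881 Hz  (b) Q = 1.058  (c) BW = 1778 Hz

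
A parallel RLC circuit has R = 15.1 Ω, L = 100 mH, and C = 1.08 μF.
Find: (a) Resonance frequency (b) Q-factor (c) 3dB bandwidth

Step 1 — Resonance: ω₀ = 1/√(LC) = 1/√(0.1·1.08e-06) = 3043 rad/s.
Step 2 — f₀ = ω₀/(2π) = 484.3 Hz.
Step 3 — Parallel Q: Q = R/(ω₀L) = 15.1/(3043·0.1) = 0.04962.
Step 4 — Bandwidth: Δω = ω₀/Q = 6.132e+04 rad/s; BW = Δω/(2π) = 9759 Hz.

(a) f₀ = 484.3 Hz  (b) Q = 0.04962  (c) BW = 9759 Hz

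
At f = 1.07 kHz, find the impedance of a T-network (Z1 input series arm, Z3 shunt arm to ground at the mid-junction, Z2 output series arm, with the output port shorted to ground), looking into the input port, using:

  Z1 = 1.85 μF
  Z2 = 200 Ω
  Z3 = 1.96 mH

Step 1 — Angular frequency: ω = 2π·f = 2π·1070 = 6723 rad/s.
Step 2 — Component impedances:
  Z1: Z = 1/(jωC) = -j/(ω·C) = 0 - j80.4 Ω
  Z2: Z = R = 200 Ω
  Z3: Z = jωL = j·6723·0.00196 = 0 + j13.18 Ω
Step 3 — With the output port shorted to ground, the output series arm Z2 runs from the junction to ground; the shunt arm Z3 also runs from the junction to ground. They appear in parallel: Z3 || Z2 = 0.8644 + j13.12 Ω.
Step 4 — Series with input arm Z1: Z_in = Z1 + (Z3 || Z2) = 0.8644 - j67.28 Ω = 67.29∠-89.3° Ω.

Z = 0.8644 - j67.28 Ω = 67.29∠-89.3° Ω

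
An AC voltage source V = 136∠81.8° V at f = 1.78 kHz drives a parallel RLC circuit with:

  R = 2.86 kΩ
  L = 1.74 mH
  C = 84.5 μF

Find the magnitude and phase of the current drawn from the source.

Step 1 — Angular frequency: ω = 2π·f = 2π·1780 = 1.118e+04 rad/s.
Step 2 — Component impedances:
  R: Z = R = 2860 Ω
  L: Z = jωL = j·1.118e+04·0.00174 = 0 + j19.46 Ω
  C: Z = 1/(jωC) = -j/(ω·C) = 0 - j1.058 Ω
Step 3 — Parallel combination: 1/Z_total = 1/R + 1/L + 1/C; Z_total = 0.0004378 - j1.119 Ω = 1.119∠-90.0° Ω.
Step 4 — Source phasor: V = 136∠81.8° V = 19.4 + j134.6 V.
Step 5 — Ohm's law: I = V / Z_total = (19.4 + j134.6) / (0.0004378 - j1.119) = -120.3 + j17.38 A.
Step 6 — Convert to polar: |I| = 121.5 A, ∠I = 171.8°.

I = 121.5∠171.8° A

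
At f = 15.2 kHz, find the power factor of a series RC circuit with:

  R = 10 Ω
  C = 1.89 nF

Step 1 — Angular frequency: ω = 2π·f = 2π·1.52e+04 = 9.55e+04 rad/s.
Step 2 — Component impedances:
  R: Z = R = 10 Ω
  C: Z = 1/(jωC) = -j/(ω·C) = 0 - j5540 Ω
Step 3 — Series combination: Z_total = R + C = 10 - j5540 Ω = 5540∠-89.9° Ω.
Step 4 — Power factor: PF = cos(φ) = Re(Z)/|Z| = 10/5540 = 0.001805.
Step 5 — Type: Im(Z) = -5540 ⇒ leading (phase φ = -89.9°).

PF = 0.001805 (leading, φ = -89.9°)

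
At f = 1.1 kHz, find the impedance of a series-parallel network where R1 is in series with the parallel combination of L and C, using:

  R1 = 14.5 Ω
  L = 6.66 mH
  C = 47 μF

Step 1 — Angular frequency: ω = 2π·f = 2π·1100 = 6912 rad/s.
Step 2 — Component impedances:
  R1: Z = R = 14.5 Ω
  L: Z = jωL = j·6912·0.00666 = 0 + j46.03 Ω
  C: Z = 1/(jωC) = -j/(ω·C) = 0 - j3.078 Ω
Step 3 — Parallel branch: L || C = 1/(1/L + 1/C) = 0 - j3.299 Ω.
Step 4 — Series with R1: Z_total = R1 + (L || C) = 14.5 - j3.299 Ω = 14.87∠-12.8° Ω.

Z = 14.5 - j3.299 Ω = 14.87∠-12.8° Ω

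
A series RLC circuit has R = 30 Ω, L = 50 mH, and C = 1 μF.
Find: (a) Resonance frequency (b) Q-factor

Step 1 — Resonance condition Im(Z)=0 gives ω₀ = 1/√(LC).
Step 2 — ω₀ = 1/√(0.05·1e-06) = 4472 rad/s.
Step 3 — f₀ = ω₀/(2π) = 711.8 Hz.
Step 4 — Series Q: Q = ω₀L/R = 4472·0.05/30 = 7.454.

(a) f₀ = 711.8 Hz  (b) Q = 7.454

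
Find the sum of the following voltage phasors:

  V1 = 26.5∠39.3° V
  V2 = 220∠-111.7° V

Step 1 — Convert each phasor to rectangular form:
  V1 = 26.5·(cos(39.3°) + j·sin(39.3°)) = 20.51 + j16.78 V
  V2 = 220·(cos(-111.7°) + j·sin(-111.7°)) = -81.34 - j204.4 V
Step 2 — Sum components: V_total = -60.84 - j187.6 V.
Step 3 — Convert to polar: |V_total| = 197.2 V, ∠V_total = -108.0°.

V_total = 197.2∠-108.0° V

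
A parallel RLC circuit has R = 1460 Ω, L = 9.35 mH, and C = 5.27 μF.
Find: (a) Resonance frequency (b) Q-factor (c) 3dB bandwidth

Step 1 — Resonance: ω₀ = 1/√(LC) = 1/√(0.00935·5.27e-06) = 4505 rad/s.
Step 2 — f₀ = ω₀/(2π) = 717 Hz.
Step 3 — Parallel Q: Q = R/(ω₀L) = 1460/(4505·0.00935) = 34.66.
Step 4 — Bandwidth: Δω = ω₀/Q = 130 rad/s; BW = Δω/(2π) = 20.69 Hz.

(a) f₀ = 717 Hz  (b) Q = 34.66  (c) BW = 20.69 Hz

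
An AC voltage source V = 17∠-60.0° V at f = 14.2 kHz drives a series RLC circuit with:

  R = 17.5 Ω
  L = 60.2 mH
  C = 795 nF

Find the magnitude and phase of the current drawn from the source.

Step 1 — Angular frequency: ω = 2π·f = 2π·1.42e+04 = 8.922e+04 rad/s.
Step 2 — Component impedances:
  R: Z = R = 17.5 Ω
  L: Z = jωL = j·8.922e+04·0.0602 = 0 + j5371 Ω
  C: Z = 1/(jωC) = -j/(ω·C) = 0 - j14.1 Ω
Step 3 — Series combination: Z_total = R + L + C = 17.5 + j5357 Ω = 5357∠89.8° Ω.
Step 4 — Source phasor: V = 17∠-60.0° V = 8.5 - j14.72 V.
Step 5 — Ohm's law: I = V / Z_total = (8.5 - j14.72) / (17.5 + j5357) = -0.002743 - j0.001596 A.
Step 6 — Convert to polar: |I| = 0.003173 A, ∠I = -149.8°.

I = 0.003173∠-149.8° A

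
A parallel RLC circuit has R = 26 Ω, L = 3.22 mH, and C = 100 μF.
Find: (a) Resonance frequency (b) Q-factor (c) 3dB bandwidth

Step 1 — Resonance: ω₀ = 1/√(LC) = 1/√(0.00322·0.0001) = 1762 rad/s.
Step 2 — f₀ = ω₀/(2π) = 280.5 Hz.
Step 3 — Parallel Q: Q = R/(ω₀L) = 26/(1762·0.00322) = 4.582.
Step 4 — Bandwidth: Δω = ω₀/Q = 384.6 rad/s; BW = Δω/(2π) = 61.21 Hz.

(a) f₀ = 280.5 Hz  (b) Q = 4.582  (c) BW = 61.21 Hz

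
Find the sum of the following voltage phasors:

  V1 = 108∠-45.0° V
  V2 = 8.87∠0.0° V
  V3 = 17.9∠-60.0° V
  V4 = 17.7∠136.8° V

Step 1 — Convert each phasor to rectangular form:
  V1 = 108·(cos(-45.0°) + j·sin(-45.0°)) = 76.37 - j76.37 V
  V2 = 8.87·(cos(0.0°) + j·sin(0.0°)) = 8.87 V
  V3 = 17.9·(cos(-60.0°) + j·sin(-60.0°)) = 8.95 - j15.5 V
  V4 = 17.7·(cos(136.8°) + j·sin(136.8°)) = -12.9 + j12.12 V
Step 2 — Sum components: V_total = 81.28 - j79.75 V.
Step 3 — Convert to polar: |V_total| = 113.9 V, ∠V_total = -44.5°.

V_total = 113.9∠-44.5° V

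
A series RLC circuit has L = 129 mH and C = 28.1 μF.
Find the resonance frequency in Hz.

Step 1 — Resonance condition Im(Z)=0 gives ω₀ = 1/√(LC).
Step 2 — ω₀ = 1/√(0.129·2.81e-05) = 525.2 rad/s.
Step 3 — f₀ = ω₀/(2π) = 83.59 Hz.

f₀ = 83.59 Hz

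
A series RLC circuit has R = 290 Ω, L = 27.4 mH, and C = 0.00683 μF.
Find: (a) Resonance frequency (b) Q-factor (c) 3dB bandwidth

Step 1 — Resonance: ω₀ = 1/√(LC) = 1/√(0.0274·6.83e-09) = 7.31e+04 rad/s.
Step 2 — f₀ = ω₀/(2π) = 1.163e+04 Hz.
Step 3 — Series Q: Q = ω₀L/R = 7.31e+04·0.0274/290 = 6.907.
Step 4 — Bandwidth: Δω = ω₀/Q = 1.058e+04 rad/s; BW = Δω/(2π) = 1684 Hz.

(a) f₀ = 1.163e+04 Hz  (b) Q = 6.907  (c) BW = 1684 Hz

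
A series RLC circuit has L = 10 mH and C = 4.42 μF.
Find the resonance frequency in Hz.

Step 1 — Resonance condition Im(Z)=0 gives ω₀ = 1/√(LC).
Step 2 — ω₀ = 1/√(0.01·4.42e-06) = 4757 rad/s.
Step 3 — f₀ = ω₀/(2π) = 757 Hz.

f₀ = 757 Hz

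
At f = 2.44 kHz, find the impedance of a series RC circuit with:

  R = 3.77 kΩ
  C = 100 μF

Step 1 — Angular frequency: ω = 2π·f = 2π·2440 = 1.533e+04 rad/s.
Step 2 — Component impedances:
  R: Z = R = 3770 Ω
  C: Z = 1/(jωC) = -j/(ω·C) = 0 - j0.6523 Ω
Step 3 — Series combination: Z_total = R + C = 3770 - j0.6523 Ω = 3770∠-0.0° Ω.

Z = 3770 - j0.6523 Ω = 3770∠-0.0° Ω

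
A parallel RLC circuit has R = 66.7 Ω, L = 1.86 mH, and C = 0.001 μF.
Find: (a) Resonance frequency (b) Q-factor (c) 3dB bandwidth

Step 1 — Resonance: ω₀ = 1/√(LC) = 1/√(0.00186·1e-09) = 7.332e+05 rad/s.
Step 2 — f₀ = ω₀/(2π) = 1.167e+05 Hz.
Step 3 — Parallel Q: Q = R/(ω₀L) = 66.7/(7.332e+05·0.00186) = 0.04891.
Step 4 — Bandwidth: Δω = ω₀/Q = 1.499e+07 rad/s; BW = Δω/(2π) = 2.386e+06 Hz.

(a) f₀ = 1.167e+05 Hz  (b) Q = 0.04891  (c) BW = 2.386e+06 Hz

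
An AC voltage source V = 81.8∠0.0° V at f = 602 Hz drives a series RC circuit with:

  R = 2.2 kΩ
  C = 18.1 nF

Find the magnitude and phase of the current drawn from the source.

Step 1 — Angular frequency: ω = 2π·f = 2π·602 = 3782 rad/s.
Step 2 — Component impedances:
  R: Z = R = 2200 Ω
  C: Z = 1/(jωC) = -j/(ω·C) = 0 - j1.461e+04 Ω
Step 3 — Series combination: Z_total = R + C = 2200 - j1.461e+04 Ω = 1.477e+04∠-81.4° Ω.
Step 4 — Source phasor: V = 81.8∠0.0° V = 81.8 V.
Step 5 — Ohm's law: I = V / Z_total = (81.8) / (2200 - j1.461e+04) = 0.0008248 + j0.005476 A.
Step 6 — Convert to polar: |I| = 0.005538 A, ∠I = 81.4°.

I = 0.005538∠81.4° A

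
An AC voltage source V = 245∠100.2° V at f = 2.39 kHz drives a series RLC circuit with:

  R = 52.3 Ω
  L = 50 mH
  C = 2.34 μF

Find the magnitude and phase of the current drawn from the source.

Step 1 — Angular frequency: ω = 2π·f = 2π·2390 = 1.502e+04 rad/s.
Step 2 — Component impedances:
  R: Z = R = 52.3 Ω
  L: Z = jωL = j·1.502e+04·0.05 = 0 + j750.8 Ω
  C: Z = 1/(jωC) = -j/(ω·C) = 0 - j28.46 Ω
Step 3 — Series combination: Z_total = R + L + C = 52.3 + j722.4 Ω = 724.3∠85.9° Ω.
Step 4 — Source phasor: V = 245∠100.2° V = -43.39 + j241.1 V.
Step 5 — Ohm's law: I = V / Z_total = (-43.39 + j241.1) / (52.3 + j722.4) = 0.3277 + j0.08379 A.
Step 6 — Convert to polar: |I| = 0.3383 A, ∠I = 14.3°.

I = 0.3383∠14.3° A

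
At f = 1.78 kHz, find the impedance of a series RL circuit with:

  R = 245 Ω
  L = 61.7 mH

Step 1 — Angular frequency: ω = 2π·f = 2π·1780 = 1.118e+04 rad/s.
Step 2 — Component impedances:
  R: Z = R = 245 Ω
  L: Z = jωL = j·1.118e+04·0.0617 = 0 + j690.1 Ω
Step 3 — Series combination: Z_total = R + L = 245 + j690.1 Ω = 732.3∠70.5° Ω.

Z = 245 + j690.1 Ω = 732.3∠70.5° Ω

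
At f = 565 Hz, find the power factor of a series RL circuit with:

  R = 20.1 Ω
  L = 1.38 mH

Step 1 — Angular frequency: ω = 2π·f = 2π·565 = 3550 rad/s.
Step 2 — Component impedances:
  R: Z = R = 20.1 Ω
  L: Z = jωL = j·3550·0.00138 = 0 + j4.899 Ω
Step 3 — Series combination: Z_total = R + L = 20.1 + j4.899 Ω = 20.69∠13.7° Ω.
Step 4 — Power factor: PF = cos(φ) = Re(Z)/|Z| = 20.1/20.688 = 0.9716.
Step 5 — Type: Im(Z) = 4.899 ⇒ lagging (phase φ = 13.7°).

PF = 0.9716 (lagging, φ = 13.7°)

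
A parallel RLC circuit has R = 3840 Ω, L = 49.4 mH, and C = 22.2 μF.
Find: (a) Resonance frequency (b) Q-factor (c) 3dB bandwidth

Step 1 — Resonance: ω₀ = 1/√(LC) = 1/√(0.0494·2.22e-05) = 954.9 rad/s.
Step 2 — f₀ = ω₀/(2π) = 152 Hz.
Step 3 — Parallel Q: Q = R/(ω₀L) = 3840/(954.9·0.0494) = 81.4.
Step 4 — Bandwidth: Δω = ω₀/Q = 11.73 rad/s; BW = Δω/(2π) = 1.867 Hz.

(a) f₀ = 152 Hz  (b) Q = 81.4  (c) BW = 1.867 Hz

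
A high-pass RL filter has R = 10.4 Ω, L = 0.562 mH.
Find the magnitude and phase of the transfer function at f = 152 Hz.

Step 1 — Angular frequency: ω = 2π·152 = 955 rad/s.
Step 2 — Transfer function: H(jω) = jωL/(R + jωL).
Step 3 — Numerator jωL = j·0.5367; denominator R + jωL = 10.4 + j0.5367.
Step 4 — H = 0.002656 + j0.05147.
Step 5 — Magnitude: |H| = 0.05154 (-25.8 dB); phase: φ = 87.0°.

|H| = 0.05154 (-25.8 dB), φ = 87.0°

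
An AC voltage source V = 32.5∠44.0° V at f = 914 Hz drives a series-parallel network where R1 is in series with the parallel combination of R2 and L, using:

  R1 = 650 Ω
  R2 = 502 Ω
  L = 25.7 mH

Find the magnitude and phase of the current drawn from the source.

Step 1 — Angular frequency: ω = 2π·f = 2π·914 = 5743 rad/s.
Step 2 — Component impedances:
  R1: Z = R = 650 Ω
  R2: Z = R = 502 Ω
  L: Z = jωL = j·5743·0.0257 = 0 + j147.6 Ω
Step 3 — Parallel branch: R2 || L = 1/(1/R2 + 1/L) = 39.94 + j135.8 Ω.
Step 4 — Series with R1: Z_total = R1 + (R2 || L) = 689.9 + j135.8 Ω = 703.2∠11.1° Ω.
Step 5 — Source phasor: V = 32.5∠44.0° V = 23.38 + j22.58 V.
Step 6 — Ohm's law: I = V / Z_total = (23.38 + j22.58) / (689.9 + j135.8) = 0.03882 + j0.02508 A.
Step 7 — Convert to polar: |I| = 0.04622 A, ∠I = 32.9°.

I = 0.04622∠32.9° A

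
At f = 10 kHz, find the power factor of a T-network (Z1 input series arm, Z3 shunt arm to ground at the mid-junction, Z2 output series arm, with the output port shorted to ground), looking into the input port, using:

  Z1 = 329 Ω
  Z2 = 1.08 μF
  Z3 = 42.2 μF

Step 1 — Angular frequency: ω = 2π·f = 2π·1e+04 = 6.283e+04 rad/s.
Step 2 — Component impedances:
  Z1: Z = R = 329 Ω
  Z2: Z = 1/(jωC) = -j/(ω·C) = 0 - j14.74 Ω
  Z3: Z = 1/(jωC) = -j/(ω·C) = 0 - j0.3771 Ω
Step 3 — With the output port shorted to ground, the output series arm Z2 runs from the junction to ground; the shunt arm Z3 also runs from the junction to ground. They appear in parallel: Z3 || Z2 = 0 - j0.3677 Ω.
Step 4 — Series with input arm Z1: Z_in = Z1 + (Z3 || Z2) = 329 - j0.3677 Ω = 329∠-0.1° Ω.
Step 5 — Power factor: PF = cos(φ) = Re(Z)/|Z| = 329/329 = 1.
Step 6 — Type: Im(Z) = -0.3677 ⇒ leading (phase φ = -0.1°).

PF = 1 (leading, φ = -0.1°)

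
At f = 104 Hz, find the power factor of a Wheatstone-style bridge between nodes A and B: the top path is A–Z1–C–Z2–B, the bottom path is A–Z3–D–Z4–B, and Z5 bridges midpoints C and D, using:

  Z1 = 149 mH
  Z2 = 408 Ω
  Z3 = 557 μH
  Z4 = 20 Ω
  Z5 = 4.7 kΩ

Step 1 — Angular frequency: ω = 2π·f = 2π·104 = 653.5 rad/s.
Step 2 — Component impedances:
  Z1: Z = jωL = j·653.5·0.149 = 0 + j97.36 Ω
  Z2: Z = R = 408 Ω
  Z3: Z = jωL = j·653.5·0.000557 = 0 + j0.364 Ω
  Z4: Z = R = 20 Ω
  Z5: Z = R = 4700 Ω
Step 3 — Bridge requires nodal analysis (the Z5 bridge couples midpoints C and D, so the two paths cannot be reduced to a simple series/parallel combination). Setting node B to ground and injecting 1 A at node A, the 3-node admittance system at A, C, D solves to V_A = Z_AB = 19.11 + j0.5328 Ω = 19.12∠1.6° Ω.
Step 4 — Power factor: PF = cos(φ) = Re(Z)/|Z| = 19.108/19.115 = 0.9996.
Step 5 — Type: Im(Z) = 0.5328 ⇒ lagging (phase φ = 1.6°).

PF = 0.9996 (lagging, φ = 1.6°)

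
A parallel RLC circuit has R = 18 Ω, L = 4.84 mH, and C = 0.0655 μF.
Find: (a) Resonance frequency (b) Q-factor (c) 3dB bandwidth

Step 1 — Resonance: ω₀ = 1/√(LC) = 1/√(0.00484·6.55e-08) = 5.616e+04 rad/s.
Step 2 — f₀ = ω₀/(2π) = 8939 Hz.
Step 3 — Parallel Q: Q = R/(ω₀L) = 18/(5.616e+04·0.00484) = 0.06622.
Step 4 — Bandwidth: Δω = ω₀/Q = 8.482e+05 rad/s; BW = Δω/(2π) = 1.35e+05 Hz.

(a) f₀ = 8939 Hz  (b) Q = 0.06622  (c) BW = 1.35e+05 Hz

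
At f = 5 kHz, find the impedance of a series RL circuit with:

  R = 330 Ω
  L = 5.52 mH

Step 1 — Angular frequency: ω = 2π·f = 2π·5000 = 3.142e+04 rad/s.
Step 2 — Component impedances:
  R: Z = R = 330 Ω
  L: Z = jωL = j·3.142e+04·0.00552 = 0 + j173.4 Ω
Step 3 — Series combination: Z_total = R + L = 330 + j173.4 Ω = 372.8∠27.7° Ω.

Z = 330 + j173.4 Ω = 372.8∠27.7° Ω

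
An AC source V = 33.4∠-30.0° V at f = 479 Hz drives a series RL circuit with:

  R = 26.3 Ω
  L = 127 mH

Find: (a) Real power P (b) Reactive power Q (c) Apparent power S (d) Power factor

Step 1 — Angular frequency: ω = 2π·f = 2π·479 = 3010 rad/s.
Step 2 — Component impedances:
  R: Z = R = 26.3 Ω
  L: Z = jωL = j·3010·0.127 = 0 + j382.2 Ω
Step 3 — Series combination: Z_total = R + L = 26.3 + j382.2 Ω = 383.1∠86.1° Ω.
Step 4 — Source phasor: V = 33.4∠-30.0° V = 28.93 - j16.7 V.
Step 5 — Current: I = V / Z = -0.0383 - j0.07831 A = 0.08718∠-116.1° A.
Step 6 — Complex power: S = V·I* = 0.1999 + j2.905 VA.
Step 7 — Real power: P = Re(S) = 0.1999 W.
Step 8 — Reactive power: Q = Im(S) = 2.905 VAR.
Step 9 — Apparent power: |S| = 2.912 VA.
Step 10 — Power factor: PF = P/|S| = 0.06865 (lagging).

(a) P = 0.1999 W  (b) Q = 2.905 VAR  (c) S = 2.912 VA  (d) PF = 0.06865 (lagging)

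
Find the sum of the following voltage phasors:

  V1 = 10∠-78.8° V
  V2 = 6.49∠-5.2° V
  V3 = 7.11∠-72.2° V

Step 1 — Convert each phasor to rectangular form:
  V1 = 10·(cos(-78.8°) + j·sin(-78.8°)) = 1.942 - j9.81 V
  V2 = 6.49·(cos(-5.2°) + j·sin(-5.2°)) = 6.463 - j0.5882 V
  V3 = 7.11·(cos(-72.2°) + j·sin(-72.2°)) = 2.173 - j6.77 V
Step 2 — Sum components: V_total = 10.58 - j17.17 V.
Step 3 — Convert to polar: |V_total| = 20.17 V, ∠V_total = -58.4°.

V_total = 20.17∠-58.4° V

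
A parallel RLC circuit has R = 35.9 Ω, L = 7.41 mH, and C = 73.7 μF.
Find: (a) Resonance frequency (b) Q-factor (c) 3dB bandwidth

Step 1 — Resonance: ω₀ = 1/√(LC) = 1/√(0.00741·7.37e-05) = 1353 rad/s.
Step 2 — f₀ = ω₀/(2π) = 215.4 Hz.
Step 3 — Parallel Q: Q = R/(ω₀L) = 35.9/(1353·0.00741) = 3.58.
Step 4 — Bandwidth: Δω = ω₀/Q = 378 rad/s; BW = Δω/(2π) = 60.15 Hz.

(a) f₀ = 215.4 Hz  (b) Q = 3.58  (c) BW = 60.15 Hz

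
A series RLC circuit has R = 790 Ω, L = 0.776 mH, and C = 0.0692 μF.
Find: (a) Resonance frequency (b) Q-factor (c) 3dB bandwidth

Step 1 — Resonance: ω₀ = 1/√(LC) = 1/√(0.000776·6.92e-08) = 1.365e+05 rad/s.
Step 2 — f₀ = ω₀/(2π) = 2.172e+04 Hz.
Step 3 — Series Q: Q = ω₀L/R = 1.365e+05·0.000776/790 = 0.134.
Step 4 — Bandwidth: Δω = ω₀/Q = 1.018e+06 rad/s; BW = Δω/(2π) = 1.62e+05 Hz.

(a) f₀ = 2.172e+04 Hz  (b) Q = 0.134  (c) BW = 1.62e+05 Hz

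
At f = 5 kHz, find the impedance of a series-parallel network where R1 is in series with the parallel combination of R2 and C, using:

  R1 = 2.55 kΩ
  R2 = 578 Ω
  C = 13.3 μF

Step 1 — Angular frequency: ω = 2π·f = 2π·5000 = 3.142e+04 rad/s.
Step 2 — Component impedances:
  R1: Z = R = 2550 Ω
  R2: Z = R = 578 Ω
  C: Z = 1/(jωC) = -j/(ω·C) = 0 - j2.393 Ω
Step 3 — Parallel branch: R2 || C = 1/(1/R2 + 1/C) = 0.00991 - j2.393 Ω.
Step 4 — Series with R1: Z_total = R1 + (R2 || C) = 2550 - j2.393 Ω = 2550∠-0.1° Ω.

Z = 2550 - j2.393 Ω = 2550∠-0.1° Ω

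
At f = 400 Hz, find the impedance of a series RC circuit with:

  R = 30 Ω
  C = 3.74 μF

Step 1 — Angular frequency: ω = 2π·f = 2π·400 = 2513 rad/s.
Step 2 — Component impedances:
  R: Z = R = 30 Ω
  C: Z = 1/(jωC) = -j/(ω·C) = 0 - j106.4 Ω
Step 3 — Series combination: Z_total = R + C = 30 - j106.4 Ω = 110.5∠-74.3° Ω.

Z = 30 - j106.4 Ω = 110.5∠-74.3° Ω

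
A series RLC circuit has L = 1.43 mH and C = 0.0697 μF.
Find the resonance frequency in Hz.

Step 1 — Resonance condition Im(Z)=0 gives ω₀ = 1/√(LC).
Step 2 — ω₀ = 1/√(0.00143·6.97e-08) = 1.002e+05 rad/s.
Step 3 — f₀ = ω₀/(2π) = 1.594e+04 Hz.

f₀ = 1.594e+04 Hz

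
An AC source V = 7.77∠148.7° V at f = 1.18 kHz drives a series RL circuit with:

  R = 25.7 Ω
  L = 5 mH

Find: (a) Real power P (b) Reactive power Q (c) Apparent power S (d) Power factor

Step 1 — Angular frequency: ω = 2π·f = 2π·1180 = 7414 rad/s.
Step 2 — Component impedances:
  R: Z = R = 25.7 Ω
  L: Z = jωL = j·7414·0.005 = 0 + j37.07 Ω
Step 3 — Series combination: Z_total = R + L = 25.7 + j37.07 Ω = 45.11∠55.3° Ω.
Step 4 — Source phasor: V = 7.77∠148.7° V = -6.639 + j4.037 V.
Step 5 — Current: I = V / Z = -0.01031 + j0.1719 A = 0.1723∠93.4° A.
Step 6 — Complex power: S = V·I* = 0.7625 + j1.1 VA.
Step 7 — Real power: P = Re(S) = 0.7625 W.
Step 8 — Reactive power: Q = Im(S) = 1.1 VAR.
Step 9 — Apparent power: |S| = 1.338 VA.
Step 10 — Power factor: PF = P/|S| = 0.5697 (lagging).

(a) P = 0.7625 W  (b) Q = 1.1 VAR  (c) S = 1.338 VA  (d) PF = 0.5697 (lagging)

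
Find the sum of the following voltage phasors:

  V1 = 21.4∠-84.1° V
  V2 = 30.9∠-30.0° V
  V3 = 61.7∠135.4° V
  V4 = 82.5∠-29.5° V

Step 1 — Convert each phasor to rectangular form:
  V1 = 21.4·(cos(-84.1°) + j·sin(-84.1°)) = 2.2 - j21.29 V
  V2 = 30.9·(cos(-30.0°) + j·sin(-30.0°)) = 26.76 - j15.45 V
  V3 = 61.7·(cos(135.4°) + j·sin(135.4°)) = -43.93 + j43.32 V
  V4 = 82.5·(cos(-29.5°) + j·sin(-29.5°)) = 71.8 - j40.62 V
Step 2 — Sum components: V_total = 56.83 - j34.04 V.
Step 3 — Convert to polar: |V_total| = 66.25 V, ∠V_total = -30.9°.

V_total = 66.25∠-30.9° V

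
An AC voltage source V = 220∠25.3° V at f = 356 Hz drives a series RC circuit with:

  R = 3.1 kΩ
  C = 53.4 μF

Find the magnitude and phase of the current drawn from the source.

Step 1 — Angular frequency: ω = 2π·f = 2π·356 = 2237 rad/s.
Step 2 — Component impedances:
  R: Z = R = 3100 Ω
  C: Z = 1/(jωC) = -j/(ω·C) = 0 - j8.372 Ω
Step 3 — Series combination: Z_total = R + C = 3100 - j8.372 Ω = 3100∠-0.2° Ω.
Step 4 — Source phasor: V = 220∠25.3° V = 198.9 + j94.02 V.
Step 5 — Ohm's law: I = V / Z_total = (198.9 + j94.02) / (3100 - j8.372) = 0.06408 + j0.0305 A.
Step 6 — Convert to polar: |I| = 0.07097 A, ∠I = 25.5°.

I = 0.07097∠25.5° A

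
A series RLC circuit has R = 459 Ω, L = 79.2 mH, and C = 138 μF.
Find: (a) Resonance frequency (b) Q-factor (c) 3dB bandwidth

Step 1 — Resonance condition Im(Z)=0 gives ω₀ = 1/√(LC).
Step 2 — ω₀ = 1/√(0.0792·0.000138) = 302.5 rad/s.
Step 3 — f₀ = ω₀/(2π) = 48.14 Hz.
Step 4 — Series Q: Q = ω₀L/R = 302.5·0.0792/459 = 0.05219.
Step 5 — 3dB bandwidth: Δω = ω₀/Q = 5795 rad/s; BW = Δω/(2π) = 922.4 Hz.

(a) f₀ = 48.14 Hz  (b) Q = 0.05219  (c) BW = 922.4 Hz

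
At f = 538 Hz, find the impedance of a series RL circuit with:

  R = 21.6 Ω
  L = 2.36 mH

Step 1 — Angular frequency: ω = 2π·f = 2π·538 = 3380 rad/s.
Step 2 — Component impedances:
  R: Z = R = 21.6 Ω
  L: Z = jωL = j·3380·0.00236 = 0 + j7.978 Ω
Step 3 — Series combination: Z_total = R + L = 21.6 + j7.978 Ω = 23.03∠20.3° Ω.

Z = 21.6 + j7.978 Ω = 23.03∠20.3° Ω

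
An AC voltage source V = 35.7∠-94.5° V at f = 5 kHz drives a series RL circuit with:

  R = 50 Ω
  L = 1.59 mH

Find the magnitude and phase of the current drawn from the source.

Step 1 — Angular frequency: ω = 2π·f = 2π·5000 = 3.142e+04 rad/s.
Step 2 — Component impedances:
  R: Z = R = 50 Ω
  L: Z = jωL = j·3.142e+04·0.00159 = 0 + j49.95 Ω
Step 3 — Series combination: Z_total = R + L = 50 + j49.95 Ω = 70.68∠45.0° Ω.
Step 4 — Source phasor: V = 35.7∠-94.5° V = -2.801 - j35.59 V.
Step 5 — Ohm's law: I = V / Z_total = (-2.801 - j35.59) / (50 + j49.95) = -0.3839 - j0.3282 A.
Step 6 — Convert to polar: |I| = 0.5051 A, ∠I = -139.5°.

I = 0.5051∠-139.5° A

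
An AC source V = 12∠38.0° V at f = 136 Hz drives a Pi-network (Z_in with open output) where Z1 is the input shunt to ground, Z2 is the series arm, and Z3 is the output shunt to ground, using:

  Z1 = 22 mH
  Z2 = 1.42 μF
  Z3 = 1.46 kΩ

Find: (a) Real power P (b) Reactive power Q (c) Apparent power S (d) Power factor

Step 1 — Angular frequency: ω = 2π·f = 2π·136 = 854.5 rad/s.
Step 2 — Component impedances:
  Z1: Z = jωL = j·854.5·0.022 = 0 + j18.8 Ω
  Z2: Z = 1/(jωC) = -j/(ω·C) = 0 - j824.1 Ω
  Z3: Z = R = 1460 Ω
Step 3 — With open output, the series arm Z2 and the output shunt Z3 appear in series to ground: Z2 + Z3 = 1460 - j824.1 Ω.
Step 4 — Parallel with input shunt Z1: Z_in = Z1 || (Z2 + Z3) = 0.1856 + j18.9 Ω = 18.9∠89.4° Ω.
Step 5 — Source phasor: V = 12∠38.0° V = 9.456 + j7.388 V.
Step 6 — Current: I = V / Z = 0.3957 - j0.4964 A = 0.6348∠-51.4° A.
Step 7 — Complex power: S = V·I* = 0.0748 + j7.618 VA.
Step 8 — Real power: P = Re(S) = 0.0748 W.
Step 9 — Reactive power: Q = Im(S) = 7.618 VAR.
Step 10 — Apparent power: |S| = 7.618 VA.
Step 11 — Power factor: PF = P/|S| = 0.009819 (lagging).

(a) P = 0.0748 W  (b) Q = 7.618 VAR  (c) S = 7.618 VA  (d) PF = 0.009819 (lagging)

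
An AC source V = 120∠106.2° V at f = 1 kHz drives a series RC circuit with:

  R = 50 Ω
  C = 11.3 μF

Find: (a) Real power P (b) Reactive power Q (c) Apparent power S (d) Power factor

Step 1 — Angular frequency: ω = 2π·f = 2π·1000 = 6283 rad/s.
Step 2 — Component impedances:
  R: Z = R = 50 Ω
  C: Z = 1/(jωC) = -j/(ω·C) = 0 - j14.08 Ω
Step 3 — Series combination: Z_total = R + C = 50 - j14.08 Ω = 51.95∠-15.7° Ω.
Step 4 — Source phasor: V = 120∠106.2° V = -33.48 + j115.2 V.
Step 5 — Current: I = V / Z = -1.222 + j1.961 A = 2.31∠121.9° A.
Step 6 — Complex power: S = V·I* = 266.8 - j75.16 VA.
Step 7 — Real power: P = Re(S) = 266.8 W.
Step 8 — Reactive power: Q = Im(S) = -75.16 VAR.
Step 9 — Apparent power: |S| = 277.2 VA.
Step 10 — Power factor: PF = P/|S| = 0.9625 (leading).

(a) P = 266.8 W  (b) Q = -75.16 VAR  (c) S = 277.2 VA  (d) PF = 0.9625 (leading)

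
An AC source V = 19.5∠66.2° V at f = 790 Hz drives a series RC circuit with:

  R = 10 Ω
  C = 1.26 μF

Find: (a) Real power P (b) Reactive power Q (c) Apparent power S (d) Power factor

Step 1 — Angular frequency: ω = 2π·f = 2π·790 = 4964 rad/s.
Step 2 — Component impedances:
  R: Z = R = 10 Ω
  C: Z = 1/(jωC) = -j/(ω·C) = 0 - j159.9 Ω
Step 3 — Series combination: Z_total = R + C = 10 - j159.9 Ω = 160.2∠-86.4° Ω.
Step 4 — Source phasor: V = 19.5∠66.2° V = 7.869 + j17.84 V.
Step 5 — Current: I = V / Z = -0.1081 + j0.05598 A = 0.1217∠152.6° A.
Step 6 — Complex power: S = V·I* = 0.1482 - j2.369 VA.
Step 7 — Real power: P = Re(S) = 0.1482 W.
Step 8 — Reactive power: Q = Im(S) = -2.369 VAR.
Step 9 — Apparent power: |S| = 2.374 VA.
Step 10 — Power factor: PF = P/|S| = 0.06242 (leading).

(a) P = 0.1482 W  (b) Q = -2.369 VAR  (c) S = 2.374 VA  (d) PF = 0.06242 (leading)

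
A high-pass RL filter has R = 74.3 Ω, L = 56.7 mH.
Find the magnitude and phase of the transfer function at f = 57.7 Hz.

Step 1 — Angular frequency: ω = 2π·57.7 = 362.5 rad/s.
Step 2 — Transfer function: H(jω) = jωL/(R + jωL).
Step 3 — Numerator jωL = j·20.56; denominator R + jωL = 74.3 + j20.56.
Step 4 — H = 0.0711 + j0.257.
Step 5 — Magnitude: |H| = 0.2666 (-11.5 dB); phase: φ = 74.5°.

|H| = 0.2666 (-11.5 dB), φ = 74.5°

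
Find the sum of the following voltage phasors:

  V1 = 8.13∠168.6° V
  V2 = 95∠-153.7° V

Step 1 — Convert each phasor to rectangular form:
  V1 = 8.13·(cos(168.6°) + j·sin(168.6°)) = -7.97 + j1.607 V
  V2 = 95·(cos(-153.7°) + j·sin(-153.7°)) = -85.17 - j42.09 V
Step 2 — Sum components: V_total = -93.14 - j40.48 V.
Step 3 — Convert to polar: |V_total| = 101.6 V, ∠V_total = -156.5°.

V_total = 101.6∠-156.5° V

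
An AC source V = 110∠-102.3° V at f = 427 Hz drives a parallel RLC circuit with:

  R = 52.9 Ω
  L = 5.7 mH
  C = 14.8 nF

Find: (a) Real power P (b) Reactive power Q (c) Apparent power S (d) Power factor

Step 1 — Angular frequency: ω = 2π·f = 2π·427 = 2683 rad/s.
Step 2 — Component impedances:
  R: Z = R = 52.9 Ω
  L: Z = jωL = j·2683·0.0057 = 0 + j15.29 Ω
  C: Z = 1/(jωC) = -j/(ω·C) = 0 - j2.518e+04 Ω
Step 3 — Parallel combination: 1/Z_total = 1/R + 1/L + 1/C; Z_total = 4.085 + j14.12 Ω = 14.7∠73.9° Ω.
Step 4 — Source phasor: V = 110∠-102.3° V = -23.43 - j107.5 V.
Step 5 — Current: I = V / Z = -7.467 - j0.5003 A = 7.483∠-176.2° A.
Step 6 — Complex power: S = V·I* = 228.7 + j790.7 VA.
Step 7 — Real power: P = Re(S) = 228.7 W.
Step 8 — Reactive power: Q = Im(S) = 790.7 VAR.
Step 9 — Apparent power: |S| = 823.2 VA.
Step 10 — Power factor: PF = P/|S| = 0.2779 (lagging).

(a) P = 228.7 W  (b) Q = 790.7 VAR  (c) S = 823.2 VA  (d) PF = 0.2779 (lagging)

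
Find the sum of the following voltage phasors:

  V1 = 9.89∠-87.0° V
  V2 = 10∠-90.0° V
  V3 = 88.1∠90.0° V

Step 1 — Convert each phasor to rectangular form:
  V1 = 9.89·(cos(-87.0°) + j·sin(-87.0°)) = 0.5176 - j9.876 V
  V2 = 10·(cos(-90.0°) + j·sin(-90.0°)) = 0 - j10 V
  V3 = 88.1·(cos(90.0°) + j·sin(90.0°)) = 0 + j88.1 V
Step 2 — Sum components: V_total = 0.5176 + j68.22 V.
Step 3 — Convert to polar: |V_total| = 68.23 V, ∠V_total = 89.6°.

V_total = 68.23∠89.6° V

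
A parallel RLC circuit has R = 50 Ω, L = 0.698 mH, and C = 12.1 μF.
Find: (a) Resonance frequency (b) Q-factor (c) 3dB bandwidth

Step 1 — Resonance: ω₀ = 1/√(LC) = 1/√(0.000698·1.21e-05) = 1.088e+04 rad/s.
Step 2 — f₀ = ω₀/(2π) = 1732 Hz.
Step 3 — Parallel Q: Q = R/(ω₀L) = 50/(1.088e+04·0.000698) = 6.583.
Step 4 — Bandwidth: Δω = ω₀/Q = 1653 rad/s; BW = Δω/(2π) = 263.1 Hz.

(a) f₀ = 1732 Hz  (b) Q = 6.583  (c) BW = 263.1 Hz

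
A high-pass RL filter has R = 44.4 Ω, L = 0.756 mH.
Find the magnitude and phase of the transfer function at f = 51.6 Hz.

Step 1 — Angular frequency: ω = 2π·51.6 = 324.2 rad/s.
Step 2 — Transfer function: H(jω) = jωL/(R + jωL).
Step 3 — Numerator jωL = j·0.2451; denominator R + jωL = 44.4 + j0.2451.
Step 4 — H = 3.047e-05 + j0.00552.
Step 5 — Magnitude: |H| = 0.00552 (-45.2 dB); phase: φ = 89.7°.

|H| = 0.00552 (-45.2 dB), φ = 89.7°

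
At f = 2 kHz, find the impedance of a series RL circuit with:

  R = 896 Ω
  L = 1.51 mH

Step 1 — Angular frequency: ω = 2π·f = 2π·2000 = 1.257e+04 rad/s.
Step 2 — Component impedances:
  R: Z = R = 896 Ω
  L: Z = jωL = j·1.257e+04·0.00151 = 0 + j18.98 Ω
Step 3 — Series combination: Z_total = R + L = 896 + j18.98 Ω = 896.2∠1.2° Ω.

Z = 896 + j18.98 Ω = 896.2∠1.2° Ω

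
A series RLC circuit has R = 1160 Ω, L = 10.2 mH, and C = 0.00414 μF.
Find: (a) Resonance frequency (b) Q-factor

Step 1 — Resonance condition Im(Z)=0 gives ω₀ = 1/√(LC).
Step 2 — ω₀ = 1/√(0.0102·4.14e-09) = 1.539e+05 rad/s.
Step 3 — f₀ = ω₀/(2π) = 2.449e+04 Hz.
Step 4 — Series Q: Q = ω₀L/R = 1.539e+05·0.0102/1160 = 1.353.

(a) f₀ = 2.449e+04 Hz  (b) Q = 1.353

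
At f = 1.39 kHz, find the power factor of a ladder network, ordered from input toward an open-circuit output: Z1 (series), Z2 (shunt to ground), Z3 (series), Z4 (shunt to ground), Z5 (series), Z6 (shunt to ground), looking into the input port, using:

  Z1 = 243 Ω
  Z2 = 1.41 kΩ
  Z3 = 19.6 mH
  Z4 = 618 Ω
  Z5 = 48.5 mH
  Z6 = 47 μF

Step 1 — Angular frequency: ω = 2π·f = 2π·1390 = 8734 rad/s.
Step 2 — Component impedances:
  Z1: Z = R = 243 Ω
  Z2: Z = R = 1410 Ω
  Z3: Z = jωL = j·8734·0.0196 = 0 + j171.2 Ω
  Z4: Z = R = 618 Ω
  Z5: Z = jωL = j·8734·0.0485 = 0 + j423.6 Ω
  Z6: Z = 1/(jωC) = -j/(ω·C) = 0 - j2.436 Ω
Step 3 — Ladder network (open output): work backward from the far end, alternating series and parallel combinations. Z_in = 508.5 + j327 Ω = 604.5∠32.7° Ω.
Step 4 — Power factor: PF = cos(φ) = Re(Z)/|Z| = 508.46/604.51 = 0.8411.
Step 5 — Type: Im(Z) = 327 ⇒ lagging (phase φ = 32.7°).

PF = 0.8411 (lagging, φ = 32.7°)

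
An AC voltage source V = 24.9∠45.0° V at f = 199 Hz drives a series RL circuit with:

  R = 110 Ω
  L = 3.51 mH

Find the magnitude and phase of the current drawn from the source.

Step 1 — Angular frequency: ω = 2π·f = 2π·199 = 1250 rad/s.
Step 2 — Component impedances:
  R: Z = R = 110 Ω
  L: Z = jωL = j·1250·0.00351 = 0 + j4.389 Ω
Step 3 — Series combination: Z_total = R + L = 110 + j4.389 Ω = 110.1∠2.3° Ω.
Step 4 — Source phasor: V = 24.9∠45.0° V = 17.61 + j17.61 V.
Step 5 — Ohm's law: I = V / Z_total = (17.61 + j17.61) / (110 + j4.389) = 0.1662 + j0.1534 A.
Step 6 — Convert to polar: |I| = 0.2262 A, ∠I = 42.7°.

I = 0.2262∠42.7° A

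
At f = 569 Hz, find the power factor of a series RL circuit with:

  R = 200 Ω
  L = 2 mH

Step 1 — Angular frequency: ω = 2π·f = 2π·569 = 3575 rad/s.
Step 2 — Component impedances:
  R: Z = R = 200 Ω
  L: Z = jωL = j·3575·0.002 = 0 + j7.15 Ω
Step 3 — Series combination: Z_total = R + L = 200 + j7.15 Ω = 200.1∠2.0° Ω.
Step 4 — Power factor: PF = cos(φ) = Re(Z)/|Z| = 200/200.13 = 0.9994.
Step 5 — Type: Im(Z) = 7.15 ⇒ lagging (phase φ = 2.0°).

PF = 0.9994 (lagging, φ = 2.0°)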